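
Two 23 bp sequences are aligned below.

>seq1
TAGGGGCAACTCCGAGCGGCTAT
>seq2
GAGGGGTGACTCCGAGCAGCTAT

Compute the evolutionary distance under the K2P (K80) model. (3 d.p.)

0.204

Of 23 sites, 3 differences are transitions and 1 are transversions, so P = 3/23 ≈ 0.130435 and Q = 1/23 ≈ 0.043478.
Under the Kimura two-parameter model, d = −½ ln(1 − 2P − Q) − ¼ ln(1 − 2Q).
1 − 2P − Q = 0.695652, giving −½ ln(0.695652) = 0.181453.
1 − 2Q = 0.913044, giving −¼ ln(0.913044) = 0.022743.
d = 0.181453 + 0.022743 = 0.204196.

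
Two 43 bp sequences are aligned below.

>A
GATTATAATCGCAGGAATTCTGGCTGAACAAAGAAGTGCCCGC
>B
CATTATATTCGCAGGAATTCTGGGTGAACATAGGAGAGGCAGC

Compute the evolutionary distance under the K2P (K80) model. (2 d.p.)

0.22

Of 43 sites, 1 differences are transitions and 7 are transversions, so P = 1/43 ≈ 0.023256 and Q = 7/43 ≈ 0.162791.
Under the Kimura two-parameter model, d = −½ ln(1 − 2P − Q) − ¼ ln(1 − 2Q).
1 − 2P − Q = 0.790697, giving −½ ln(0.790697) = 0.117420.
1 − 2Q = 0.674418, giving −¼ ln(0.674418) = 0.098476.
d = 0.117420 + 0.098476 = 0.215896.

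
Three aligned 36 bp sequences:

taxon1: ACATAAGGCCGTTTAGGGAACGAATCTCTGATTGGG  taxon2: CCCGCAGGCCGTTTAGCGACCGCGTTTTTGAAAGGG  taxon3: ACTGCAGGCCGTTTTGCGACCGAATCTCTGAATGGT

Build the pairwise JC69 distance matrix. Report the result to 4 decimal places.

taxon1–taxon2: 12/36 sites differ → p ≈ 0.333333, d = −0.75 ln(1 − 0.444444) = 0.440839 ≈ 0.4408.
taxon1–taxon3: 8/36 sites differ → p ≈ 0.222222, d = −0.75 ln(1 − 0.296296) = 0.263548 ≈ 0.2635.
taxon2–taxon3: 9/36 sites differ → p = 0.25, d = −0.75 ln(1 − 0.333333) = 0.304098 ≈ 0.3041.

d(taxon1,taxon2) = 0.4408, d(taxon1,taxon3) = 0.2635, d(taxon2,taxon3) = 0.3041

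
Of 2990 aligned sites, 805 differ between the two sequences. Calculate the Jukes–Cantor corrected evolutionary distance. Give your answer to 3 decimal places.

0.334

p = 805/2990 ≈ 0.269231.
d = −(3/4) ln(1 − 4p/3) = −0.75 ln(1 − 0.358975) = −0.75 ln(0.641025)
  = −0.75 × (-0.444687) = 0.333515 substitutions/site.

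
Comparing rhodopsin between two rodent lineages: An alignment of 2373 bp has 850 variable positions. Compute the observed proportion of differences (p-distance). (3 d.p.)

p = 850/2373 = 0.358196… ≈ 0.358 (to 3 d.p.).

0.358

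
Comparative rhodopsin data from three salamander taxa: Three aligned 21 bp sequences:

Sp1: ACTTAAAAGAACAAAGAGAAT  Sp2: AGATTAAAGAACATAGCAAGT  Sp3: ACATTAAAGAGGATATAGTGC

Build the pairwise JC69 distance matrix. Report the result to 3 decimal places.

d(Sp1,Sp2) = 0.441, d(Sp1,Sp3) = 0.635, d(Sp2,Sp3) = 0.532

Sp1–Sp2: 7/21 sites differ → p ≈ 0.333333, d = −0.75 ln(1 − 0.444444) = 0.440839 ≈ 0.441.
Sp1–Sp3: 9/21 sites differ → p ≈ 0.428571, d = −0.75 ln(1 − 0.571428) = 0.635472 ≈ 0.635.
Sp2–Sp3: 8/21 sites differ → p ≈ 0.380952, d = −0.75 ln(1 − 0.507936) = 0.531860 ≈ 0.532.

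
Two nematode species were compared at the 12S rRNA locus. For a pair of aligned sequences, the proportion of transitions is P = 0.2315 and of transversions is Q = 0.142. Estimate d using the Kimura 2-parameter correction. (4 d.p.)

Under the Kimura two-parameter model, d = −½ ln(1 − 2P − Q) − ¼ ln(1 − 2Q).
1 − 2P − Q = 0.395, giving −½ ln(0.395) = 0.464435.
1 − 2Q = 0.716, giving −¼ ln(0.716) = 0.083519.
d = 0.464435 + 0.083519 = 0.547954.

0.5480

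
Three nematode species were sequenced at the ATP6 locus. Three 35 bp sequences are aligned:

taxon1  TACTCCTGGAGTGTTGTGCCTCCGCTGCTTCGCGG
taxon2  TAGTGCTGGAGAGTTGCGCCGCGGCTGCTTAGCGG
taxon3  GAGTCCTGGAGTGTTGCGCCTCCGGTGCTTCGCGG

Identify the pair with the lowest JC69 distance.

taxon1 and taxon3

taxon1–taxon2: 7/35 differ, p = 0.200, d = 0.233.
taxon1–taxon3: 4/35 differ, p = 0.114, d = 0.124.
taxon2–taxon3: 7/35 differ, p = 0.200, d = 0.233.
The smallest distance is between taxon1 and taxon3.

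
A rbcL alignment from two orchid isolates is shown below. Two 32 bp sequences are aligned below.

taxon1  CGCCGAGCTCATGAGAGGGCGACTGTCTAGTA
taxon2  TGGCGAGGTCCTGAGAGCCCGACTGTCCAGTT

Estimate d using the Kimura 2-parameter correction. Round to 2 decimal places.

0.30

Of 32 sites, 2 differences are transitions and 6 are transversions, so P = 2/32 = 0.0625 and Q = 6/32 = 0.1875.
Under the Kimura two-parameter model, d = −½ ln(1 − 2P − Q) − ¼ ln(1 − 2Q).
1 − 2P − Q = 0.6875, giving −½ ln(0.6875) = 0.187347.
1 − 2Q = 0.625, giving −¼ ln(0.625) = 0.117501.
d = 0.187347 + 0.117501 = 0.304848.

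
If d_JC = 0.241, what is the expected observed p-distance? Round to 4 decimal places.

p = (3/4)(1 − e^(−4d/3)) = 0.75 × (1 − e^(-0.321333)) = 0.75 × (1 − 0.725182) = 0.206114.

0.2061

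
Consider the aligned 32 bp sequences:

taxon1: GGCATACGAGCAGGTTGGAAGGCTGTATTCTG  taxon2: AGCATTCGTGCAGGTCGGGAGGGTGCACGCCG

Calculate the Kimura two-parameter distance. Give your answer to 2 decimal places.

0.42

Of 32 sites, 6 differences are transitions and 4 are transversions, so P = 6/32 = 0.1875 and Q = 4/32 = 0.125.
Under the Kimura two-parameter model, d = −½ ln(1 − 2P − Q) − ¼ ln(1 − 2Q).
1 − 2P − Q = 0.5, giving −½ ln(0.5) = 0.346574.
1 − 2Q = 0.75, giving −¼ ln(0.75) = 0.071921.
d = 0.346574 + 0.071921 = 0.418495.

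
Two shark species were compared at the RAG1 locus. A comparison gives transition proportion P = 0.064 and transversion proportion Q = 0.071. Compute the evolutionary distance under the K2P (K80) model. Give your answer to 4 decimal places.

0.1492

Under the Kimura two-parameter model, d = −½ ln(1 − 2P − Q) − ¼ ln(1 − 2Q).
1 − 2P − Q = 0.801, giving −½ ln(0.801) = 0.110947.
1 − 2Q = 0.858, giving −¼ ln(0.858) = 0.038288.
d = 0.110947 + 0.038288 = 0.149235.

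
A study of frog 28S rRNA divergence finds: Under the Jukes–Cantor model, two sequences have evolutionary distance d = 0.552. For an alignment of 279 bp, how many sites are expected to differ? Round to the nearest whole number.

Invert JC69: p = (3/4)(1 − e^(−4d/3)) = 0.75 × (1 − e^(-0.736)) = 0.75 × (1 − 0.479026) = 0.390731.
Expected differing sites = pL ≈ 0.390731 × 279 = 109.013949 ≈ 109.

109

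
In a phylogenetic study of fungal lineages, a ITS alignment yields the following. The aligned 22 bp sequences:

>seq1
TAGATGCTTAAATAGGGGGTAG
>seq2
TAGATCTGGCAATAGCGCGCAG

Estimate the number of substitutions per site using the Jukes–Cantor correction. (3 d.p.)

The sequences differ at 8 of 22 sites (6, 7, 8, 9, 10, 16, 18, 20), so p = 8/22 ≈ 0.363636.
d = −(3/4) ln(1 − 4p/3) = −0.75 ln(1 − 0.484848) = −0.75 ln(0.515152)
  = −0.75 × (-0.663293) = 0.497470 substitutions/site.

0.497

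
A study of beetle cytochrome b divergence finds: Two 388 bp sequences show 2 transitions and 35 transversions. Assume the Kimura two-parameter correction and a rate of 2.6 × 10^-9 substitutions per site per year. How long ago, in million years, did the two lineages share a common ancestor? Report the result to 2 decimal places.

19.75

P = 2/388 ≈ 0.005155 and Q = 35/388 ≈ 0.090206.
Under the Kimura two-parameter model, d = −½ ln(1 − 2P − Q) − ¼ ln(1 − 2Q).
1 − 2P − Q = 0.899484, giving −½ ln(0.899484) = 0.052967.
1 − 2Q = 0.819588, giving −¼ ln(0.819588) = 0.049738.
d = 0.052967 + 0.049738 = 0.102705.
Under a molecular clock d = 2μt, so t = d/(2μ) = 0.102705 / (2 × 2.6 × 10^-9) = 19.75 million years.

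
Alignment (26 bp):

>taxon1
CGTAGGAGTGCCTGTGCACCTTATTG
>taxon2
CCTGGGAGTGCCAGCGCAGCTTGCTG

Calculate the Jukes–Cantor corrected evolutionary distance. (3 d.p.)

0.334

The sequences differ at 7 of 26 sites (2, 4, 13, 15, 19, 23, 24), so p = 7/26 ≈ 0.269231.
d = −(3/4) ln(1 − 4p/3) = −0.75 ln(1 − 0.358975) = −0.75 ln(0.641025)
  = −0.75 × (-0.444687) = 0.333515 substitutions/site.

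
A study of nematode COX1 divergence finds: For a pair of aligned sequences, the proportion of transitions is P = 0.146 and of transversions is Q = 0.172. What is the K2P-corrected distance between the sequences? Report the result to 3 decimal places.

0.417

Under the Kimura two-parameter model, d = −½ ln(1 − 2P − Q) − ¼ ln(1 − 2Q).
1 − 2P − Q = 0.536, giving −½ ln(0.536) = 0.311811.
1 − 2Q = 0.656, giving −¼ ln(0.656) = 0.105399.
d = 0.311811 + 0.105399 = 0.417210.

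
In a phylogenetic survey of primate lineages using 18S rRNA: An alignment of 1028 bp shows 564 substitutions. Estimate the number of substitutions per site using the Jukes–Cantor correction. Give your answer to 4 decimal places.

0.9862

p = 564/1028 ≈ 0.548638.
d = −(3/4) ln(1 − 4p/3) = −0.75 ln(1 − 0.731517) = −0.75 ln(0.268483)
  = −0.75 × (-1.314968) = 0.986226 substitutions/site.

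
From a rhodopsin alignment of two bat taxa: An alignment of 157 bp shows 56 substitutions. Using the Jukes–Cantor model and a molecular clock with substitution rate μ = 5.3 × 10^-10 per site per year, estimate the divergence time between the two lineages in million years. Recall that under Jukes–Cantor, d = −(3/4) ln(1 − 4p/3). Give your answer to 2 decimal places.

456.70

p = 56/157 ≈ 0.356688.
d = −(3/4) ln(1 − 4p/3) = −0.75 ln(1 − 0.475584) = −0.75 ln(0.524416)
  = −0.75 × (-0.645470) = 0.484103 substitutions/site.
Under a molecular clock d = 2μt, so t = d/(2μ) = 0.484103 / (2 × 5.3 × 10^-10) = 456.70 million years.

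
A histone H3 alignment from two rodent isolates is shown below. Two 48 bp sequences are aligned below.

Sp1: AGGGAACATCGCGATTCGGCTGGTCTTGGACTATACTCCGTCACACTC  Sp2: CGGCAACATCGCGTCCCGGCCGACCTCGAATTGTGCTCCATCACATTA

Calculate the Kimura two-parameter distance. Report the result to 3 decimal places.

Of 48 sites, 12 differences are transitions and 4 are transversions, so P = 12/48 = 0.25 and Q = 4/48 ≈ 0.083333.
Under the Kimura two-parameter model, d = −½ ln(1 − 2P − Q) − ¼ ln(1 − 2Q).
1 − 2P − Q = 0.416667, giving −½ ln(0.416667) = 0.437734.
1 − 2Q = 0.833334, giving −¼ ln(0.833334) = 0.045580.
d = 0.437734 + 0.045580 = 0.483314.

0.483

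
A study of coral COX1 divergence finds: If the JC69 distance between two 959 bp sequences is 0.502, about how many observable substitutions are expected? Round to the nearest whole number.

Invert JC69: p = (3/4)(1 − e^(−4d/3)) = 0.75 × (1 − e^(-0.669333)) = 0.75 × (1 − 0.512050) = 0.365963.
Expected differing sites = pL ≈ 0.365963 × 959 = 350.958517 ≈ 351.

351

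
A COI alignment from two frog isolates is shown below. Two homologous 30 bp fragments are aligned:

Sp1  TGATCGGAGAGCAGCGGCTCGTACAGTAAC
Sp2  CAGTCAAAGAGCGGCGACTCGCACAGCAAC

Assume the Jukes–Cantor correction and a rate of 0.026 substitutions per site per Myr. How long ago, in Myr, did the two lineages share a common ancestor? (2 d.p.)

The sequences differ at 9 of 30 sites (1, 2, 3, 6, 7, 13, 17, 22, 27), so p = 9/30 = 0.3.
d = −(3/4) ln(1 − 4p/3) = −0.75 ln(1 − 0.4) = −0.75 ln(0.6)
  = −0.75 × (-0.510826) = 0.383120 substitutions/site.
Under a molecular clock d = 2μt, so t = d/(2μ) = 0.383120 / (2 × 0.026) = 7.37 Myr.

7.37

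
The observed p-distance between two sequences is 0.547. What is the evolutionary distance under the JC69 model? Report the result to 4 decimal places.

d = −(3/4) ln(1 − 4p/3) = −0.75 ln(1 − 0.729333) = −0.75 ln(0.270667)
  = −0.75 × (-1.306866) = 0.980150 substitutions/site.

0.9802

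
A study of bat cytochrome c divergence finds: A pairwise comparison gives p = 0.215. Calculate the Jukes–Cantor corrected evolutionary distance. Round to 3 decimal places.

0.253

d = −(3/4) ln(1 − 4p/3) = −0.75 ln(1 − 0.286667) = −0.75 ln(0.713333)
  = −0.75 × (-0.337807) = 0.253355 substitutions/site.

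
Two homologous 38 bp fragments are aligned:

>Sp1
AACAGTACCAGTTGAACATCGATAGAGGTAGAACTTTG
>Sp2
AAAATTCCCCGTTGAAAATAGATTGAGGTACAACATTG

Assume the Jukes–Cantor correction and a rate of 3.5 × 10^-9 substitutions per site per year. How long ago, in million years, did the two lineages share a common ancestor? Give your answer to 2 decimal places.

The sequences differ at 9 of 38 sites (3, 5, 7, 10, 17, 20, 24, 31, 35), so p = 9/38 ≈ 0.236842.
d = −(3/4) ln(1 − 4p/3) = −0.75 ln(1 − 0.315789) = −0.75 ln(0.684211)
  = −0.75 × (-0.379489) = 0.284617 substitutions/site.
Under a molecular clock d = 2μt, so t = d/(2μ) = 0.284617 / (2 × 3.5 × 10^-9) = 40.66 million years.

40.66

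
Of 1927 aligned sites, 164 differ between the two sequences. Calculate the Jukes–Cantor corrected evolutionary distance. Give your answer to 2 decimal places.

p = 164/1927 ≈ 0.085106.
d = −(3/4) ln(1 − 4p/3) = −0.75 ln(1 − 0.113475) = −0.75 ln(0.886525)
  = −0.75 × (-0.120446) = 0.090335 substitutions/site.

0.09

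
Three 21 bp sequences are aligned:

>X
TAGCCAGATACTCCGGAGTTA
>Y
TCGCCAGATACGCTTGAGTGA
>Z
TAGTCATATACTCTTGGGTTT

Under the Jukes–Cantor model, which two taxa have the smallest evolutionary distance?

X and Y

X–Y: 5/21 differ, p = 0.238, d = 0.286.
X–Z: 6/21 differ, p = 0.286, d = 0.360.
Y–Z: 7/21 differ, p = 0.333, d = 0.441.
The smallest distance is between X and Y.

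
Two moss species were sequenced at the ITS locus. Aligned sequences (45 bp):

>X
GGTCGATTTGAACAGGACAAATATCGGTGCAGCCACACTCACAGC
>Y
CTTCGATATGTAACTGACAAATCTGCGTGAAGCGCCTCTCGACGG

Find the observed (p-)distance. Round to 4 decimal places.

0.4000

The sequences differ at 18 of 45 positions.
p = 18/45 = 0.4000.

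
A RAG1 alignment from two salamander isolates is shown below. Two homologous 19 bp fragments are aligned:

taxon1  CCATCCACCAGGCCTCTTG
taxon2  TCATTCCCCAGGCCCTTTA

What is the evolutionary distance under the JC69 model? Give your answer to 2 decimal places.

0.41

The sequences differ at 6 of 19 sites (1, 5, 7, 15, 16, 19), so p = 6/19 ≈ 0.315789.
d = −(3/4) ln(1 − 4p/3) = −0.75 ln(1 − 0.421052) = −0.75 ln(0.578948)
  = −0.75 × (-0.546543) = 0.409907 substitutions/site.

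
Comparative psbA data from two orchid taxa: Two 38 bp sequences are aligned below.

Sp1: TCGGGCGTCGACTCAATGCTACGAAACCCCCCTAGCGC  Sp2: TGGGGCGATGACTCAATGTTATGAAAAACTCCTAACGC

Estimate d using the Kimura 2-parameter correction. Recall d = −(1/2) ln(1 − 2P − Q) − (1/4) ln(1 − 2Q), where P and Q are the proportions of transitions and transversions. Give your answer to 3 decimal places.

Of 38 sites, 5 differences are transitions and 4 are transversions, so P = 5/38 ≈ 0.131579 and Q = 4/38 ≈ 0.105263.
Under the Kimura two-parameter model, d = −½ ln(1 − 2P − Q) − ¼ ln(1 − 2Q).
1 − 2P − Q = 0.631579, giving −½ ln(0.631579) = 0.229766.
1 − 2Q = 0.789474, giving −¼ ln(0.789474) = 0.059097.
d = 0.229766 + 0.059097 = 0.288863.

0.289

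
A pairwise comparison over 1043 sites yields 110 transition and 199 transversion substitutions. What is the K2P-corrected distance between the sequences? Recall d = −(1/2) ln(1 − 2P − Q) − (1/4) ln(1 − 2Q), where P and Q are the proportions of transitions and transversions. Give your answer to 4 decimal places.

P = 110/1043 ≈ 0.105465 and Q = 199/1043 ≈ 0.190796.
Under the Kimura two-parameter model, d = −½ ln(1 − 2P − Q) − ¼ ln(1 − 2Q).
1 − 2P − Q = 0.598274, giving −½ ln(0.598274) = 0.256853.
1 − 2Q = 0.618408, giving −¼ ln(0.618408) = 0.120152.
d = 0.256853 + 0.120152 = 0.377005.

0.3770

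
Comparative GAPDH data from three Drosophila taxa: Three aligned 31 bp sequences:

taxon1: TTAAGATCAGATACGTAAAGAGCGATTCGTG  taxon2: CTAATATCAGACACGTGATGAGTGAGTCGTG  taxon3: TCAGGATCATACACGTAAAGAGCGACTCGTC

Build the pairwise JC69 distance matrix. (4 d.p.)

taxon1–taxon2: 7/31 sites differ → p ≈ 0.225806, d = −0.75 ln(1 − 0.301075) = 0.268659 ≈ 0.2687.
taxon1–taxon3: 6/31 sites differ → p ≈ 0.193548, d = −0.75 ln(1 − 0.258064) = 0.223869 ≈ 0.2239.
taxon2–taxon3: 10/31 sites differ → p ≈ 0.322581, d = −0.75 ln(1 − 0.430108) = 0.421731 ≈ 0.4217.

d(taxon1,taxon2) = 0.2687, d(taxon1,taxon3) = 0.2239, d(taxon2,taxon3) = 0.4217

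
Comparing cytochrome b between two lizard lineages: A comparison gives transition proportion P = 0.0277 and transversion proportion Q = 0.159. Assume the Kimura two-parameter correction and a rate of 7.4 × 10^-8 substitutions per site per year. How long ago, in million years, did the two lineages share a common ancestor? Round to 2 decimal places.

1.46

Under the Kimura two-parameter model, d = −½ ln(1 − 2P − Q) − ¼ ln(1 − 2Q).
1 − 2P − Q = 0.7856, giving −½ ln(0.7856) = 0.120654.
1 − 2Q = 0.682, giving −¼ ln(0.682) = 0.095681.
d = 0.120654 + 0.095681 = 0.216335.
Under a molecular clock d = 2μt, so t = d/(2μ) = 0.216335 / (2 × 7.4 × 10^-8) = 1.46 million years.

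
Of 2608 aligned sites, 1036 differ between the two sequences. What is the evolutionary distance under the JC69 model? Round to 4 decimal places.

p = 1036/2608 ≈ 0.397239.
d = −(3/4) ln(1 − 4p/3) = −0.75 ln(1 − 0.529652) = −0.75 ln(0.470348)
  = −0.75 × (-0.754282) = 0.565712 substitutions/site.

0.5657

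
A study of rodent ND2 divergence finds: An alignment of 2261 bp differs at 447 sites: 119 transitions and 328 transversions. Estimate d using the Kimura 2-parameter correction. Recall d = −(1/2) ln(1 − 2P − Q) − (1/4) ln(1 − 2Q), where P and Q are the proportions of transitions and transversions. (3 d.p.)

0.230

P = 119/2261 ≈ 0.052632 and Q = 328/2261 ≈ 0.145069.
Under the Kimura two-parameter model, d = −½ ln(1 − 2P − Q) − ¼ ln(1 − 2Q).
1 − 2P − Q = 0.749667, giving −½ ln(0.749667) = 0.144063.
1 − 2Q = 0.709862, giving −¼ ln(0.709862) = 0.085671.
d = 0.144063 + 0.085671 = 0.229734.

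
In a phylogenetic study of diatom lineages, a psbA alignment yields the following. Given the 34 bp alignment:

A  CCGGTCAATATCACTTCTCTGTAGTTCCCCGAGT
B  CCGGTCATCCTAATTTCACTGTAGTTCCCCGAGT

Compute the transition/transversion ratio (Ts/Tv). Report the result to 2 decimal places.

0.50

Transitions are A↔G and C↔T; transversions are all other mismatches.
Transitions: 2. Transversions: 4.
R = 2/4 = 0.50.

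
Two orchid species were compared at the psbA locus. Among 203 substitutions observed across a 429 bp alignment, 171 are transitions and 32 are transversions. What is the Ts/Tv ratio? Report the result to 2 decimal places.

R = 171/32 = 5.34375 ≈ 5.34 (to 2 d.p.).

5.34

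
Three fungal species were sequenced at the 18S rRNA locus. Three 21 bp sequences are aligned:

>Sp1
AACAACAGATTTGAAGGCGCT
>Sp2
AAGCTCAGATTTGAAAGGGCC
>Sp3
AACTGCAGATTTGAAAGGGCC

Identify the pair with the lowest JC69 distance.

Sp1–Sp2: 6/21 differ, p = 0.286, d = 0.360.
Sp1–Sp3: 5/21 differ, p = 0.238, d = 0.286.
Sp2–Sp3: 3/21 differ, p = 0.143, d = 0.158.
The smallest distance is between Sp2 and Sp3.

Sp2 and Sp3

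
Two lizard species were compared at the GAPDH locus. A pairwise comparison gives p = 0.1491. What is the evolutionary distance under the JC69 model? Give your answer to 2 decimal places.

d = −(3/4) ln(1 − 4p/3) = −0.75 ln(1 − 0.1988) = −0.75 ln(0.8012)
  = −0.75 × (-0.221645) = 0.166234 substitutions/site.

0.17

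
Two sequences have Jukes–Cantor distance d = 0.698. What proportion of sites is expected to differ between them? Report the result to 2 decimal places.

0.45

p = (3/4)(1 − e^(−4d/3)) = 0.75 × (1 − e^(-0.930667)) = 0.75 × (1 − 0.394291) = 0.454282.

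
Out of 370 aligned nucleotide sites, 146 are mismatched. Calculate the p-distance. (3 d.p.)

0.395

p = 146/370 = 0.394594… ≈ 0.395 (to 3 d.p.).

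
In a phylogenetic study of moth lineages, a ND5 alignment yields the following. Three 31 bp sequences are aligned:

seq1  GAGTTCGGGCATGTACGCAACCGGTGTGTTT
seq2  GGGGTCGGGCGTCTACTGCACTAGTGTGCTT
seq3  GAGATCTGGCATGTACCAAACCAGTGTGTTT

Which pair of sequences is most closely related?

seq1 and seq3

seq1–seq2: 10/31 differ, p = 0.323, d = 0.422.
seq1–seq3: 5/31 differ, p = 0.161, d = 0.182.
seq2–seq3: 10/31 differ, p = 0.323, d = 0.422.
The smallest distance is between seq1 and seq3.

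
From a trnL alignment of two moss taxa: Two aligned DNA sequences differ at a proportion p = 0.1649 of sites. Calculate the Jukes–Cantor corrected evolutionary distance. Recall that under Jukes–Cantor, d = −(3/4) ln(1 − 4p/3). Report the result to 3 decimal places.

d = −(3/4) ln(1 − 4p/3) = −0.75 ln(1 − 0.219867) = −0.75 ln(0.780133)
  = −0.75 × (-0.248291) = 0.186218 substitutions/site.

0.186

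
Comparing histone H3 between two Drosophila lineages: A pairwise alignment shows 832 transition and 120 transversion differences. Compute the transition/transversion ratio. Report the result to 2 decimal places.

R = 832/120 = 6.933333… ≈ 6.93 (to 2 d.p.).

6.93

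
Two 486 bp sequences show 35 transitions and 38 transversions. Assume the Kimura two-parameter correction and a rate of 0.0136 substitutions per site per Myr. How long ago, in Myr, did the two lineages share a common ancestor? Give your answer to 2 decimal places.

P = 35/486 ≈ 0.072016 and Q = 38/486 ≈ 0.078189.
Under the Kimura two-parameter model, d = −½ ln(1 − 2P − Q) − ¼ ln(1 − 2Q).
1 − 2P − Q = 0.777779, giving −½ ln(0.777779) = 0.125656.
1 − 2Q = 0.843622, giving −¼ ln(0.843622) = 0.042513.
d = 0.125656 + 0.042513 = 0.168169.
Under a molecular clock d = 2μt, so t = d/(2μ) = 0.168169 / (2 × 0.0136) = 6.18 Myr.

6.18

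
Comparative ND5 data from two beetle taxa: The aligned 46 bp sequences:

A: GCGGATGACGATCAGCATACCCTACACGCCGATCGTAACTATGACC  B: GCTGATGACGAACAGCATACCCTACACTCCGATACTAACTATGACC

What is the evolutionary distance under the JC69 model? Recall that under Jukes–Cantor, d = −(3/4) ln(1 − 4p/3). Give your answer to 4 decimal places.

0.1174

The sequences differ at 5 of 46 sites (3, 12, 28, 34, 35), so p = 5/46 ≈ 0.108696.
d = −(3/4) ln(1 − 4p/3) = −0.75 ln(1 − 0.144928) = −0.75 ln(0.855072)
  = −0.75 × (-0.156570) = 0.117428 substitutions/site.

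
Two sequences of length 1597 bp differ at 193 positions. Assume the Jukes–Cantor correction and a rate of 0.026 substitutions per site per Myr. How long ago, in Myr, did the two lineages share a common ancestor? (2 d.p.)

2.53

p = 193/1597 ≈ 0.120852.
d = −(3/4) ln(1 − 4p/3) = −0.75 ln(1 − 0.161136) = −0.75 ln(0.838864)
  = −0.75 × (-0.175707) = 0.131780 substitutions/site.
Under a molecular clock d = 2μt, so t = d/(2μ) = 0.131780 / (2 × 0.026) = 2.53 Myr.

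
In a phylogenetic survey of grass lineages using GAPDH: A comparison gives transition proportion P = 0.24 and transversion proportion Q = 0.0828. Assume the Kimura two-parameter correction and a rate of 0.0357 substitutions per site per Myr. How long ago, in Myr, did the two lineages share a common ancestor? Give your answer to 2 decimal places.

6.43

Under the Kimura two-parameter model, d = −½ ln(1 − 2P − Q) − ¼ ln(1 − 2Q).
1 − 2P − Q = 0.4372, giving −½ ln(0.4372) = 0.413682.
1 − 2Q = 0.8344, giving −¼ ln(0.8344) = 0.045261.
d = 0.413682 + 0.045261 = 0.458943.
Under a molecular clock d = 2μt, so t = d/(2μ) = 0.458943 / (2 × 0.0357) = 6.43 Myr.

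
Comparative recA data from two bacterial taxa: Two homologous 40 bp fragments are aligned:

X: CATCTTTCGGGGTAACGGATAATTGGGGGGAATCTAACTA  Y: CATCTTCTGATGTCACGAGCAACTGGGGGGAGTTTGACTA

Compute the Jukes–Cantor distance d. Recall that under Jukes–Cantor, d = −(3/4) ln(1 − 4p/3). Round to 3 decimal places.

0.383

The sequences differ at 12 of 40 sites, so p = 12/40 = 0.3.
d = −(3/4) ln(1 − 4p/3) = −0.75 ln(1 − 0.4) = −0.75 ln(0.6)
  = −0.75 × (-0.510826) = 0.383120 substitutions/site.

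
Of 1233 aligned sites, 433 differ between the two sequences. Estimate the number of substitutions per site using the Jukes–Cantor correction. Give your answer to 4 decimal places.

p = 433/1233 ≈ 0.351176.
d = −(3/4) ln(1 − 4p/3) = −0.75 ln(1 − 0.468235) = −0.75 ln(0.531765)
  = −0.75 × (-0.631554) = 0.473666 substitutions/site.

0.4737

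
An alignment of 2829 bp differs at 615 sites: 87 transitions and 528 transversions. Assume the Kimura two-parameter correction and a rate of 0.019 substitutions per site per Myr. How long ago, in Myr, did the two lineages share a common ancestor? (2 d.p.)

6.83

P = 87/2829 ≈ 0.030753 and Q = 528/2829 ≈ 0.186638.
Under the Kimura two-parameter model, d = −½ ln(1 − 2P − Q) − ¼ ln(1 − 2Q).
1 − 2P − Q = 0.751856, giving −½ ln(0.751856) = 0.142605.
1 − 2Q = 0.626724, giving −¼ ln(0.626724) = 0.116812.
d = 0.142605 + 0.116812 = 0.259417.
Under a molecular clock d = 2μt, so t = d/(2μ) = 0.259417 / (2 × 0.019) = 6.83 Myr.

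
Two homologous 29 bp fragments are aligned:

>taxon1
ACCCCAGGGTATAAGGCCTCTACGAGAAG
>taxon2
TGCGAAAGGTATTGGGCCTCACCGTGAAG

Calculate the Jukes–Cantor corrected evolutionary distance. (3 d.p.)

The sequences differ at 10 of 29 sites (1, 2, 4, 5, 7, 13, 14, 21, 22, 25), so p = 10/29 ≈ 0.344828.
d = −(3/4) ln(1 − 4p/3) = −0.75 ln(1 − 0.459771) = −0.75 ln(0.540229)
  = −0.75 × (-0.615762) = 0.461822 substitutions/site.

0.462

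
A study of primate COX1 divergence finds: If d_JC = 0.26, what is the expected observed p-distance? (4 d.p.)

0.2197

p = (3/4)(1 − e^(−4d/3)) = 0.75 × (1 − e^(-0.346667)) = 0.75 × (1 − 0.707041) = 0.219719.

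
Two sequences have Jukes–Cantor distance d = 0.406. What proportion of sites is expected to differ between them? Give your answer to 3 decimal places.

p = (3/4)(1 − e^(−4d/3)) = 0.75 × (1 − e^(-0.541333)) = 0.75 × (1 − 0.581972) = 0.313521.

0.314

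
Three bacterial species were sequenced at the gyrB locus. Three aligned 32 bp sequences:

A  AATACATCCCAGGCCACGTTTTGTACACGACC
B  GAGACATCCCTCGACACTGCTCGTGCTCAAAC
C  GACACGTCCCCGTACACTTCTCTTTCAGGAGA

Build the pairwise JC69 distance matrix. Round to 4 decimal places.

d(A,B) = 0.5851, d(A,C) = 0.6566, d(B,C) = 0.5851

A–B: 13/32 sites differ → p = 0.40625, d = −0.75 ln(1 − 0.541667) = 0.585119 ≈ 0.5851.
A–C: 14/32 sites differ → p = 0.4375, d = −0.75 ln(1 − 0.583333) = 0.656601 ≈ 0.6566.
B–C: 13/32 sites differ → p = 0.40625, d = −0.75 ln(1 − 0.541667) = 0.585119 ≈ 0.5851.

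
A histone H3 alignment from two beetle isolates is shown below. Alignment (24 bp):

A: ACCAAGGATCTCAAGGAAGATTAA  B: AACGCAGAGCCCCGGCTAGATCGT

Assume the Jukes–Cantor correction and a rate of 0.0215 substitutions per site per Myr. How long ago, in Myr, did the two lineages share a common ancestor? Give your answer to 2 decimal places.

The sequences differ at 13 of 24 sites, so p = 13/24 ≈ 0.541667.
d = −(3/4) ln(1 − 4p/3) = −0.75 ln(1 − 0.722223) = −0.75 ln(0.277777)
  = −0.75 × (-1.280937) = 0.960703 substitutions/site.
Under a molecular clock d = 2μt, so t = d/(2μ) = 0.960703 / (2 × 0.0215) = 22.34 Myr.

22.34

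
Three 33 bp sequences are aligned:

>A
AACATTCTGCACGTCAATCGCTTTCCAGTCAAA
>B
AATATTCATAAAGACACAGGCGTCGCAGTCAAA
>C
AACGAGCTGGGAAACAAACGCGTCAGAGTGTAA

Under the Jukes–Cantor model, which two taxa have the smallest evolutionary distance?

A and B

A–B: 12/33 differ, p = 0.364, d = 0.497.
A–C: 15/33 differ, p = 0.455, d = 0.699.
B–C: 15/33 differ, p = 0.455, d = 0.699.
The smallest distance is between A and B.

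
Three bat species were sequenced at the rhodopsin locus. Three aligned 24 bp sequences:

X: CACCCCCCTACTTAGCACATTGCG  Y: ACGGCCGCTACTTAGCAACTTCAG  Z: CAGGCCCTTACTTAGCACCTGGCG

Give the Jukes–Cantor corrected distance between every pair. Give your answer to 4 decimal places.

X–Y: 9/24 sites differ → p = 0.375, d = −0.75 ln(1 − 0.5) = 0.519860 ≈ 0.5199.
X–Z: 5/24 sites differ → p ≈ 0.208333, d = −0.75 ln(1 − 0.277777) = 0.244066 ≈ 0.2441.
Y–Z: 8/24 sites differ → p ≈ 0.333333, d = −0.75 ln(1 − 0.444444) = 0.440839 ≈ 0.4408.

d(X,Y) = 0.5199, d(X,Z) = 0.2441, d(Y,Z) = 0.4408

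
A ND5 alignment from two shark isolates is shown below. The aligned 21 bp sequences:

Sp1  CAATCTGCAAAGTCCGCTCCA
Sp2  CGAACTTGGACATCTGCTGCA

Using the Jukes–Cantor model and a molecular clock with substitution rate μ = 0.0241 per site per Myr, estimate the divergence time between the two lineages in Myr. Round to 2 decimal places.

13.18

The sequences differ at 9 of 21 sites (2, 4, 7, 8, 9, 11, 12, 15, 19), so p = 9/21 ≈ 0.428571.
d = −(3/4) ln(1 − 4p/3) = −0.75 ln(1 − 0.571428) = −0.75 ln(0.428572)
  = −0.75 × (-0.847297) = 0.635473 substitutions/site.
Under a molecular clock d = 2μt, so t = d/(2μ) = 0.635473 / (2 × 0.0241) = 13.18 Myr.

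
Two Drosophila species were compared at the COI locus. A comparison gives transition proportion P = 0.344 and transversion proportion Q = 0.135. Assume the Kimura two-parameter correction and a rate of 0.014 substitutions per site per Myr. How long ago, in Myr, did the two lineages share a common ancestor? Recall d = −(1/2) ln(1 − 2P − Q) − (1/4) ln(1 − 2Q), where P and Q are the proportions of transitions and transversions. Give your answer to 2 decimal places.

Under the Kimura two-parameter model, d = −½ ln(1 − 2P − Q) − ¼ ln(1 − 2Q).
1 − 2P − Q = 0.177, giving −½ ln(0.177) = 0.865803.
1 − 2Q = 0.73, giving −¼ ln(0.73) = 0.078678.
d = 0.865803 + 0.078678 = 0.944481.
Under a molecular clock d = 2μt, so t = d/(2μ) = 0.944481 / (2 × 0.014) = 33.73 Myr.

33.73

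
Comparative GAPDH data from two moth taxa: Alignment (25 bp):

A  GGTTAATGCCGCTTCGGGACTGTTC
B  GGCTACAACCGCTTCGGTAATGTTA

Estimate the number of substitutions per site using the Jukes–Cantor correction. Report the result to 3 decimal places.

0.351

The sequences differ at 7 of 25 sites (3, 6, 7, 8, 18, 20, 25), so p = 7/25 = 0.28.
d = −(3/4) ln(1 − 4p/3) = −0.75 ln(1 − 0.373333) = −0.75 ln(0.626667)
  = −0.75 × (-0.467340) = 0.350505 substitutions/site.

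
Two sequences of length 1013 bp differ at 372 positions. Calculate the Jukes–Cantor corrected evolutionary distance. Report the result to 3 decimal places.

0.504

p = 372/1013 ≈ 0.367226.
d = −(3/4) ln(1 − 4p/3) = −0.75 ln(1 − 0.489635) = −0.75 ln(0.510365)
  = −0.75 × (-0.672629) = 0.504472 substitutions/site.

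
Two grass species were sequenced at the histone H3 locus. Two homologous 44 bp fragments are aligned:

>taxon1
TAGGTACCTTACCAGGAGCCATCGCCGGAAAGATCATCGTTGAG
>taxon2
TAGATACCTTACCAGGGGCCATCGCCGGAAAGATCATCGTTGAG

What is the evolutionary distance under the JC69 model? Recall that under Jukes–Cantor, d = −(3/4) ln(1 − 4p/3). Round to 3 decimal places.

0.047

The sequences differ at 2 of 44 sites (4, 17), so p = 2/44 ≈ 0.045455.
d = −(3/4) ln(1 − 4p/3) = −0.75 ln(1 − 0.060607) = −0.75 ln(0.939393)
  = −0.75 × (-0.062521) = 0.046891 substitutions/site.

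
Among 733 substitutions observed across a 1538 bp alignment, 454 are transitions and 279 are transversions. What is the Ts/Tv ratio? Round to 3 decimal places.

R = 454/279 = 1.627240… ≈ 1.627 (to 3 d.p.).

1.627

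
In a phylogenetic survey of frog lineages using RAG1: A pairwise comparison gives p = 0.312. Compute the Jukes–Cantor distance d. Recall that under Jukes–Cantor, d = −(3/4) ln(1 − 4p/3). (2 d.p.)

0.40

d = −(3/4) ln(1 − 4p/3) = −0.75 ln(1 − 0.416) = −0.75 ln(0.584)
  = −0.75 × (-0.537854) = 0.403391 substitutions/site.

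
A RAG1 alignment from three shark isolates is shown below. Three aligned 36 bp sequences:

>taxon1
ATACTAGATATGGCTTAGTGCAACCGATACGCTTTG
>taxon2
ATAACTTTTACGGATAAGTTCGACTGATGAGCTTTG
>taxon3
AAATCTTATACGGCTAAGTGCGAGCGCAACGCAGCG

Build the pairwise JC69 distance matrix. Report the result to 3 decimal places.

taxon1–taxon2: 13/36 sites differ → p ≈ 0.361111, d = −0.75 ln(1 − 0.481481) = 0.492584 ≈ 0.493.
taxon1–taxon3: 14/36 sites differ → p ≈ 0.388889, d = −0.75 ln(1 − 0.518519) = 0.548166 ≈ 0.548.
taxon2–taxon3: 14/36 sites differ → p ≈ 0.388889, d = −0.75 ln(1 − 0.518519) = 0.548166 ≈ 0.548.

d(taxon1,taxon2) = 0.493, d(taxon1,taxon3) = 0.548, d(taxon2,taxon3) = 0.548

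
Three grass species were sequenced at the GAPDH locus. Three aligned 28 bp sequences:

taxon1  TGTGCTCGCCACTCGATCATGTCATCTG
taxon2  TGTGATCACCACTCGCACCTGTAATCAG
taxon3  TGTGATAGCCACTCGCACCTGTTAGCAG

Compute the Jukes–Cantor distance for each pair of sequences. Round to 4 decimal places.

taxon1–taxon2: 7/28 sites differ → p = 0.25, d = −0.75 ln(1 − 0.333333) = 0.304098 ≈ 0.3041.
taxon1–taxon3: 8/28 sites differ → p ≈ 0.285714, d = −0.75 ln(1 − 0.380952) = 0.359679 ≈ 0.3597.
taxon2–taxon3: 4/28 sites differ → p ≈ 0.142857, d = −0.75 ln(1 − 0.190476) = 0.158482 ≈ 0.1585.

d(taxon1,taxon2) = 0.3041, d(taxon1,taxon3) = 0.3597, d(taxon2,taxon3) = 0.1585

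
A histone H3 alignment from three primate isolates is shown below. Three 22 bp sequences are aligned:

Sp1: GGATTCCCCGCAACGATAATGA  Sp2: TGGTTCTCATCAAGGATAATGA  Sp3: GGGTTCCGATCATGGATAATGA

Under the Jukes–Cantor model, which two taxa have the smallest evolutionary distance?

Sp1–Sp2: 6/22 differ, p = 0.273, d = 0.339.
Sp1–Sp3: 6/22 differ, p = 0.273, d = 0.339.
Sp2–Sp3: 4/22 differ, p = 0.182, d = 0.208.
The smallest distance is between Sp2 and Sp3.

Sp2 and Sp3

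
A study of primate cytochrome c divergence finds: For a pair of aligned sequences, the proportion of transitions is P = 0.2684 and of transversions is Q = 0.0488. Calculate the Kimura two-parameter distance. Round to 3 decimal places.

Under the Kimura two-parameter model, d = −½ ln(1 − 2P − Q) − ¼ ln(1 − 2Q).
1 − 2P − Q = 0.4144, giving −½ ln(0.4144) = 0.440462.
1 − 2Q = 0.9024, giving −¼ ln(0.9024) = 0.025674.
d = 0.440462 + 0.025674 = 0.466136.

0.466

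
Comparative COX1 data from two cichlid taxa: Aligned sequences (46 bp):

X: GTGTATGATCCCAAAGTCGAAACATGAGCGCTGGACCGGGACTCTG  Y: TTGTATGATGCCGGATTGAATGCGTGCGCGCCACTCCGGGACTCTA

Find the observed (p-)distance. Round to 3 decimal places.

0.348

The sequences differ at 16 of 46 positions.
p = 16/46 = 0.347826… ≈ 0.348 (to 3 d.p.).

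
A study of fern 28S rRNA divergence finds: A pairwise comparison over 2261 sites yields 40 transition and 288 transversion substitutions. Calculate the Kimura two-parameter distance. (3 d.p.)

0.162

P = 40/2261 ≈ 0.017691 and Q = 288/2261 ≈ 0.127377.
Under the Kimura two-parameter model, d = −½ ln(1 − 2P − Q) − ¼ ln(1 − 2Q).
1 − 2P − Q = 0.837241, giving −½ ln(0.837241) = 0.088822.
1 − 2Q = 0.745246, giving −¼ ln(0.745246) = 0.073510.
d = 0.088822 + 0.073510 = 0.162332.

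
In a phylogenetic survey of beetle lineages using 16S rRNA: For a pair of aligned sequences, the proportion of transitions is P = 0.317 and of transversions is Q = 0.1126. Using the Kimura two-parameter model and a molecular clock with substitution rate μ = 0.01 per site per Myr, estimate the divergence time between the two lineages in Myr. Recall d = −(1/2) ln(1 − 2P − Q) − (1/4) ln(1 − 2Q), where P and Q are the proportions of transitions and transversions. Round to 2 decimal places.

Under the Kimura two-parameter model, d = −½ ln(1 − 2P − Q) − ¼ ln(1 − 2Q).
1 − 2P − Q = 0.2534, giving −½ ln(0.2534) = 0.686393.
1 − 2Q = 0.7748, giving −¼ ln(0.7748) = 0.063788.
d = 0.686393 + 0.063788 = 0.750181.
Under a molecular clock d = 2μt, so t = d/(2μ) = 0.750181 / (2 × 0.01) = 37.51 Myr.

37.51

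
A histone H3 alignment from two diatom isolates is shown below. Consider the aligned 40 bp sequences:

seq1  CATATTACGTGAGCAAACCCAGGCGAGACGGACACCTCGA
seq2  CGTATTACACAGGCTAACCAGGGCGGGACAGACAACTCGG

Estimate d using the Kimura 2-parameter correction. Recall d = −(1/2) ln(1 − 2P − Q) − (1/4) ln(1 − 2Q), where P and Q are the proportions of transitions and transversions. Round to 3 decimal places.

0.413

Of 40 sites, 9 differences are transitions and 3 are transversions, so P = 9/40 = 0.225 and Q = 3/40 = 0.075.
Under the Kimura two-parameter model, d = −½ ln(1 − 2P − Q) − ¼ ln(1 − 2Q).
1 − 2P − Q = 0.475, giving −½ ln(0.475) = 0.372220.
1 − 2Q = 0.85, giving −¼ ln(0.85) = 0.040630.
d = 0.372220 + 0.040630 = 0.412850.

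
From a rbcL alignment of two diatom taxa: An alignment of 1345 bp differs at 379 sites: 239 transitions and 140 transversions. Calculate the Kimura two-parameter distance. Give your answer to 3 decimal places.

0.366

P = 239/1345 ≈ 0.177695 and Q = 140/1345 ≈ 0.104089.
Under the Kimura two-parameter model, d = −½ ln(1 − 2P − Q) − ¼ ln(1 − 2Q).
1 − 2P − Q = 0.540521, giving −½ ln(0.540521) = 0.307611.
1 − 2Q = 0.791822, giving −¼ ln(0.791822) = 0.058355.
d = 0.307611 + 0.058355 = 0.365966.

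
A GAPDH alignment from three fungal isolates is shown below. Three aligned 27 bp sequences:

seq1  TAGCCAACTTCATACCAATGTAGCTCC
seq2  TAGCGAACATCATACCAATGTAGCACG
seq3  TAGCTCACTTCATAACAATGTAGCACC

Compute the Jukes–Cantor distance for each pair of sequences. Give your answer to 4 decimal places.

d(seq1,seq2) = 0.1650, d(seq1,seq3) = 0.1650, d(seq2,seq3) = 0.2127

seq1–seq2: 4/27 sites differ → p ≈ 0.148148, d = −0.75 ln(1 − 0.197531) = 0.165047 ≈ 0.1650.
seq1–seq3: 4/27 sites differ → p ≈ 0.148148, d = −0.75 ln(1 − 0.197531) = 0.165047 ≈ 0.1650.
seq2–seq3: 5/27 sites differ → p ≈ 0.185185, d = −0.75 ln(1 − 0.246913) = 0.212681 ≈ 0.2127.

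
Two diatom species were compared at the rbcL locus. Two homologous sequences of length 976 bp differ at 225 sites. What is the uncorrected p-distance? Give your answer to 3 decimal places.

p = 225/976 = 0.230532… ≈ 0.231 (to 3 d.p.).

0.231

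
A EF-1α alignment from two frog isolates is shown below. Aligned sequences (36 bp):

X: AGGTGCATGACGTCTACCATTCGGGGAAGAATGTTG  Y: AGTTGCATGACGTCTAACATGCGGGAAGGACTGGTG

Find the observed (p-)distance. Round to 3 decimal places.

The sequences differ at 7 of 36 positions (sites 3, 17, 21, 26, 28, 31, 34).
p = 7/36 = 0.194444… ≈ 0.194 (to 3 d.p.).

0.194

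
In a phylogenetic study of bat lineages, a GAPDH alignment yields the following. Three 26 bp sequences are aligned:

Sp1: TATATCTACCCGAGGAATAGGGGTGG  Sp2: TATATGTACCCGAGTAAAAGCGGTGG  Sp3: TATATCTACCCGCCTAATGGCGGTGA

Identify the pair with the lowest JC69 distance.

Sp1 and Sp2

Sp1–Sp2: 4/26 differ, p = 0.154, d = 0.172.
Sp1–Sp3: 6/26 differ, p = 0.231, d = 0.276.
Sp2–Sp3: 6/26 differ, p = 0.231, d = 0.276.
The smallest distance is between Sp1 and Sp2.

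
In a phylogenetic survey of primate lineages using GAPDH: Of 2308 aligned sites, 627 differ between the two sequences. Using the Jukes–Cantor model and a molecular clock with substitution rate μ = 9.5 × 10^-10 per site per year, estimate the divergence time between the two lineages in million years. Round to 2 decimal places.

177.54

p = 627/2308 ≈ 0.271664.
d = −(3/4) ln(1 − 4p/3) = −0.75 ln(1 − 0.362219) = −0.75 ln(0.637781)
  = −0.75 × (-0.449760) = 0.337320 substitutions/site.
Under a molecular clock d = 2μt, so t = d/(2μ) = 0.337320 / (2 × 9.5 × 10^-10) = 177.54 million years.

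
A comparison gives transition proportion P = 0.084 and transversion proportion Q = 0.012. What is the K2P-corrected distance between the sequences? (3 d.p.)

0.105

Under the Kimura two-parameter model, d = −½ ln(1 − 2P − Q) − ¼ ln(1 − 2Q).
1 − 2P − Q = 0.82, giving −½ ln(0.82) = 0.099225.
1 − 2Q = 0.976, giving −¼ ln(0.976) = 0.006073.
d = 0.099225 + 0.006073 = 0.105298.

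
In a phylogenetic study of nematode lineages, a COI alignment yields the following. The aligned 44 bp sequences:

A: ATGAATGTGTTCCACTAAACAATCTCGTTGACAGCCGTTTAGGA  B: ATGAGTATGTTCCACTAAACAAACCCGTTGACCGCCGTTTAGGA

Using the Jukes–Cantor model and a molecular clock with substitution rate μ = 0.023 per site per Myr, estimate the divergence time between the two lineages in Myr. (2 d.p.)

The sequences differ at 5 of 44 sites (5, 7, 23, 25, 33), so p = 5/44 ≈ 0.113636.
d = −(3/4) ln(1 − 4p/3) = −0.75 ln(1 − 0.151515) = −0.75 ln(0.848485)
  = −0.75 × (-0.164303) = 0.123227 substitutions/site.
Under a molecular clock d = 2μt, so t = d/(2μ) = 0.123227 / (2 × 0.023) = 2.68 Myr.

2.68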